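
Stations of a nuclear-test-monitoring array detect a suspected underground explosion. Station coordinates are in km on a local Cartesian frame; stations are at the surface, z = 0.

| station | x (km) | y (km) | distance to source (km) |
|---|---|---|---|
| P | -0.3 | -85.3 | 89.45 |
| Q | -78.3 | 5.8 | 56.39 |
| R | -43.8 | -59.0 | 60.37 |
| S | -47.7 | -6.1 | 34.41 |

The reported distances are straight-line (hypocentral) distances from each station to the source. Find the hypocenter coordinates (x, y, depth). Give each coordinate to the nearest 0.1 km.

Each station gives a sphere (x−x_i)² + (y−y_i)² + z² = d_i² (stations at z=0).
Subtracting the P sphere from Q and R: z² cancels, leaving linear equations in x and y:
-156.0 x + 182.2 y = 3709.82
-87.0 x + 52.6 y = 2480.03
Solving: x ≈ -33.577, y ≈ -8.388 km (keep extra digits for the depth step; rounded: -33.6, -8.4).
Then from the P sphere: z² = 89.45² − (x + 0.3)² − (y + 85.3)² with x = -33.577, y = -8.388, so z ≈ 31.281 ≈ 31.3 km.
Check against S (with the unrounded solution): distance 34.40 ≈ 34.41 km. ✓

(-33.6, -8.4, 31.3)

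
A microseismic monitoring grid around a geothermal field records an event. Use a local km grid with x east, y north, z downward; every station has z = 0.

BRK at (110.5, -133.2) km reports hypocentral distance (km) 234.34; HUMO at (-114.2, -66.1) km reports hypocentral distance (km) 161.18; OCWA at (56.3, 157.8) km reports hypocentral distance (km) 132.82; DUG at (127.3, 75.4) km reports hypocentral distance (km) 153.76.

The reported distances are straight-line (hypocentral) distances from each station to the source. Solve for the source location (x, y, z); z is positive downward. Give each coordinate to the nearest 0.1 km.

x ≈ -19.4 km, y ≈ 57.2 km, depth ≈ 42.3 km

Each station gives a sphere (x−x_i)² + (y−y_i)² + z² = d_i² (stations at z=0).
Subtracting the BRK sphere from HUMO and OCWA: z² cancels, leaving linear equations in x and y:
-449.4 x + 134.2 y = 16394.60
-108.4 x + 582.0 y = 35392.12
Solving: x ≈ -19.401, y ≈ 57.198 km (keep extra digits for the depth step; rounded: -19.4, 57.2).
Then from the BRK sphere: z² = 234.34² − (x − 110.5)² − (y + 133.2)² with x = -19.401, y = 57.198, so z ≈ 42.303 ≈ 42.3 km.
Check against DUG (with the unrounded solution): distance 153.76 ≈ 153.76 km. ✓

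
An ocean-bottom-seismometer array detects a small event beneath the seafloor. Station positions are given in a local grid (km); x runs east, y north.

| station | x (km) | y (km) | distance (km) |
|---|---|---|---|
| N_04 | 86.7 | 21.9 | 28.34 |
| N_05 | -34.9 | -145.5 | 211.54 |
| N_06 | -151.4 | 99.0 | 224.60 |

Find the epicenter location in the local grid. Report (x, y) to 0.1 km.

Circle about each station: (x − 86.7)² + (y − 21.9)² = 28.34²; (x + 34.9)² + (y + 145.5)² = 211.54²; (x + 151.4)² + (y − 99.0)² = 224.60².
Subtracting the N_04 equation from the N_05 and N_06 equations removes the quadratic terms:
-243.2 x − 334.8 y = -29554.26
-476.2 x + 154.2 y = -24915.54
Solving the 2×2 system: x ≈ 65.5, y ≈ 40.7 km.

(65.5, 40.7)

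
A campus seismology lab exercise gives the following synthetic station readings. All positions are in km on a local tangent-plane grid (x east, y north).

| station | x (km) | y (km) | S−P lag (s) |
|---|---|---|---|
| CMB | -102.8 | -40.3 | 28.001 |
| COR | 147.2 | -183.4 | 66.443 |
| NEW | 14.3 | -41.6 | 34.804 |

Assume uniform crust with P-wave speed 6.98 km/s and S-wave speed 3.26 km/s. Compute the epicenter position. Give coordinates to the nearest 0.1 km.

Distance from S−P lag: d = Δt · v_P v_S / (v_P − v_S) = Δt · (6.98·3.26)/(6.98−3.26) ≈ 6.1169·Δt.
So d_CMB = 171.28, d_COR = 406.42, d_NEW = 212.89 km.
Circle about each station: (x + 102.8)² + (y + 40.3)² = 171.28²; (x − 147.2)² + (y + 183.4)² = 406.42²; (x − 14.3)² + (y + 41.6)² = 212.89².
Subtracting the CMB equation from the COR and NEW equations removes the quadratic terms:
500.0 x − 286.2 y = -92728.91
234.2 x − 2.6 y = -26242.19
Solving the 2×2 system: x ≈ -110.6, y ≈ 130.8 km.
Check against CMB (with the unrounded x, y): √((x + 102.8)²+(y + 40.3)²) = 171.26 ≈ 171.28 km. ✓

x ≈ -110.6 km, y ≈ 130.8 km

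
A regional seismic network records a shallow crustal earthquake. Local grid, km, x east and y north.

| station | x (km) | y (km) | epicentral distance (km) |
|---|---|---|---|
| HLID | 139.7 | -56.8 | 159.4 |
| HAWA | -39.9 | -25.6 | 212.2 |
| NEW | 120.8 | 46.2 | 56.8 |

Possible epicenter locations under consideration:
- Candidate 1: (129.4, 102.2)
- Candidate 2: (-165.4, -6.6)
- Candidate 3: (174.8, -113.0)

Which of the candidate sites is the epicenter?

Candidate 1

For each candidate, compare |candidate − station| to the reported distance:
Candidate 1: residuals HLID 0.1, HAWA 0.1, NEW 0.1 → max 0.1 km
Candidate 2: residuals HLID 149.8, HAWA 85.3, NEW 234.2 → max 234.2 km
Candidate 3: residuals HLID 93.1, HAWA 19.6, NEW 111.3 → max 111.3 km
Only Candidate 1 has all residuals ≈ 0.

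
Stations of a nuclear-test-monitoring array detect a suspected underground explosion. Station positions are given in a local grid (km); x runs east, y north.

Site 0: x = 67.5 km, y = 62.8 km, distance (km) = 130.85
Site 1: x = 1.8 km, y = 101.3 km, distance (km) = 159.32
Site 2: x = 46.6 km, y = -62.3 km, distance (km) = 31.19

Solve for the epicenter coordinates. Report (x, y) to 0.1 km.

(15.8, -57.4)

Circle about each station: (x − 67.5)² + (y − 62.8)² = 130.85²; (x − 1.8)² + (y − 101.3)² = 159.32²; (x − 46.6)² + (y + 62.3)² = 31.19².
Subtracting pairs of circle equations eliminates x²+y² and gives linear equations (the radical axes):
-131.4 x + 77.0 y = -6496.30
-41.8 x − 250.2 y = 13701.67
Solving the 2×2 system: x ≈ 15.8, y ≈ -57.4 km.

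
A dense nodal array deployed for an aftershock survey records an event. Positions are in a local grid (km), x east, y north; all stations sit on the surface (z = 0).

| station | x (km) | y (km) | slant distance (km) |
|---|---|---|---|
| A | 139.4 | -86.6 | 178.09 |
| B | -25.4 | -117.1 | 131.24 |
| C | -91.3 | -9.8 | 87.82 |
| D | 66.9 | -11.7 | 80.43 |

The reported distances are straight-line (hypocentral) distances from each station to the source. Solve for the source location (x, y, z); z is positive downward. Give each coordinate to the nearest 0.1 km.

(-8.0, 11.8, 17.5)

Each station gives a sphere (x−x_i)² + (y−y_i)² + z² = d_i² (stations at z=0).
Subtracting the A sphere from B and C: z² cancels, leaving linear equations in x and y:
-329.6 x − 61.0 y = 1917.76
-461.4 x + 153.6 y = 5503.51
Solving: x ≈ -8.001, y ≈ 11.795 km (keep extra digits for the depth step; rounded: -8.0, 11.8).
Then from the A sphere: z² = 178.09² − (x − 139.4)² − (y + 86.6)² with x = -8.001, y = 11.795, so z ≈ 17.533 ≈ 17.5 km.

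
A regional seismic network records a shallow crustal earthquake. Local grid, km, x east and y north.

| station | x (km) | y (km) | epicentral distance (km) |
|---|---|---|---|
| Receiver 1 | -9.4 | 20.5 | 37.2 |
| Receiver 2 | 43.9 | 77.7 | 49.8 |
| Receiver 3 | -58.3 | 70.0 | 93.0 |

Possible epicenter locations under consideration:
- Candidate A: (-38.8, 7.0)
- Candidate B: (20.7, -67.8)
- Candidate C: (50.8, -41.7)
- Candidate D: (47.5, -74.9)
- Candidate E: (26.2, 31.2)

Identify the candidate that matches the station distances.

Candidate E

For each candidate, compare |candidate − station| to the reported distance:
Candidate A: residuals Receiver 1 4.8, Receiver 2 59.0, Receiver 3 27.1 → max 59.0 km
Candidate B: residuals Receiver 1 56.1, Receiver 2 97.5, Receiver 3 65.8 → max 97.5 km
Candidate C: residuals Receiver 1 49.4, Receiver 2 69.8, Receiver 3 63.1 → max 69.8 km
Candidate D: residuals Receiver 1 73.9, Receiver 2 102.8, Receiver 3 86.4 → max 102.8 km
Candidate E: residuals Receiver 1 0.0, Receiver 2 0.0, Receiver 3 0.0 → max 0.0 km
Only Candidate E has all residuals ≈ 0.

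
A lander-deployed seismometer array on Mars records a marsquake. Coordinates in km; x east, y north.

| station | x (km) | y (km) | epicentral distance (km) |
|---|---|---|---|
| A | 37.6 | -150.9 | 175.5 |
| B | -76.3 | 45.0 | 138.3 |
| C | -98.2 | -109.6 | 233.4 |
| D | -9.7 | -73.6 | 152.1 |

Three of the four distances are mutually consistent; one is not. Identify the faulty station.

Solve using three stations at a time. Using B, C, D (subtract circle equations pairwise → linear system) gives (x, y) ≈ (61.0, 61.0).
Distances from that point to each station vs reported:
  A: calculated 213.2 vs reported 175.5 → residual 37.7 km
  B: calculated 138.3 vs reported 138.3 → residual 0.0 km
  C: calculated 233.4 vs reported 233.4 → residual 0.0 km
  D: calculated 152.1 vs reported 152.1 → residual 0.0 km
B, C, D are mutually consistent (residuals ≈ 0); A is off by 37.7 km.

A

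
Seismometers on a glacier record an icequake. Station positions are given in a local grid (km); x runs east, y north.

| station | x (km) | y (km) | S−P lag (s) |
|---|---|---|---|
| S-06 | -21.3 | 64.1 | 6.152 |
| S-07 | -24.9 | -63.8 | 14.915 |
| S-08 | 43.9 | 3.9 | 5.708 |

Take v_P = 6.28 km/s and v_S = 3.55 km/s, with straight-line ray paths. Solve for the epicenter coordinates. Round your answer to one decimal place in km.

25.9 km east, 46.9 km north

Distance from S−P lag: d = Δt · v_P v_S / (v_P − v_S) = Δt · (6.28·3.55)/(6.28−3.55) ≈ 8.1663·Δt.
So d_S-06 = 50.24, d_S-07 = 121.80, d_S-08 = 46.61 km.
Circle about each station: (x + 21.3)² + (y − 64.1)² = 50.24²; (x + 24.9)² + (y + 63.8)² = 121.80²; (x − 43.9)² + (y − 3.9)² = 46.61².
Subtracting the S-06 equation from the S-07 and S-08 equations removes the quadratic terms:
-7.2 x − 255.8 y = -12183.23
130.4 x − 120.4 y = -2268.51
Solving the 2×2 system: x ≈ 25.9, y ≈ 46.9 km.
Check against S-06 (with the unrounded x, y): √((x + 21.3)²+(y − 64.1)²) = 50.24 ≈ 50.24 km. ✓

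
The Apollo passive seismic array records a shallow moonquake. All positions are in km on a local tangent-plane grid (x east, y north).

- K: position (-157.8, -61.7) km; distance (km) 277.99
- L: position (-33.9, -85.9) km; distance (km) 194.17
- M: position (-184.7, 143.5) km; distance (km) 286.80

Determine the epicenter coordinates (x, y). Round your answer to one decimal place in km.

Circle about each station: (x + 157.8)² + (y + 61.7)² = 277.99²; (x + 33.9)² + (y + 85.9)² = 194.17²; (x + 184.7)² + (y − 143.5)² = 286.80².
Subtracting the K equation from the L and M equations removes the quadratic terms:
247.8 x − 48.4 y = 19396.74
-53.8 x + 410.4 y = 21022.81
Solving the 2×2 system: x ≈ 90.6, y ≈ 63.1 km.

(90.6, 63.1)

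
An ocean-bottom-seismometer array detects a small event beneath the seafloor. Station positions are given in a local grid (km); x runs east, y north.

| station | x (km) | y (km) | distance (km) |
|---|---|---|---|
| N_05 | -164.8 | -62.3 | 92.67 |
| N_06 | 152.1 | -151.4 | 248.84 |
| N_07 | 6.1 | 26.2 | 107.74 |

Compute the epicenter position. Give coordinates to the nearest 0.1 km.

Circle about each station: (x + 164.8)² + (y + 62.3)² = 92.67²; (x − 152.1)² + (y + 151.4)² = 248.84²; (x − 6.1)² + (y − 26.2)² = 107.74².
Subtracting the N_05 equation from the N_06 and N_07 equations removes the quadratic terms:
633.8 x − 178.2 y = -38317.58
341.8 x + 177.0 y = -33336.86
Solving the 2×2 system: x ≈ -73.5, y ≈ -46.4 km.
Check against N_05 (with the unrounded x, y): √((x + 164.8)²+(y + 62.3)²) = 92.67 ≈ 92.67 km. ✓

-73.5 km east, -46.4 km north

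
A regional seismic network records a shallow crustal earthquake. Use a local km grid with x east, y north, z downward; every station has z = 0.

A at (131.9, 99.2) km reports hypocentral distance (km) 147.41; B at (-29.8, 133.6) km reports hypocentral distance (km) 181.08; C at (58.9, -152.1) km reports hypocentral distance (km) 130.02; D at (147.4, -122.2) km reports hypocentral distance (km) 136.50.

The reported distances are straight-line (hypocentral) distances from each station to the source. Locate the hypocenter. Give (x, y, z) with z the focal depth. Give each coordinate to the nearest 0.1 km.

x ≈ 55.3 km, y ≈ -24.4 km, depth ≈ 24.2 km

Each station gives a sphere (x−x_i)² + (y−y_i)² + z² = d_i² (stations at z=0).
Subtracting the A sphere from B and C: z² cancels, leaving linear equations in x and y:
-323.4 x + 68.8 y = -19561.51
-146.0 x − 502.6 y = 4189.88
Solving: x ≈ 55.296, y ≈ -24.399 km (keep extra digits for the depth step; rounded: 55.3, -24.4).
Then from the A sphere: z² = 147.41² − (x − 131.9)² − (y − 99.2)² with x = 55.296, y = -24.399, so z ≈ 24.183 ≈ 24.2 km.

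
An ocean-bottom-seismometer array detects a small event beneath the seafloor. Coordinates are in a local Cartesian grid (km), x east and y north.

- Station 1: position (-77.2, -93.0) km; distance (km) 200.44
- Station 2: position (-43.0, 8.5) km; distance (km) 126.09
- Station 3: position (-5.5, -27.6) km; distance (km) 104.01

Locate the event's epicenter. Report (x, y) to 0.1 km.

Circle about each station: (x + 77.2)² + (y + 93.0)² = 200.44²; (x + 43.0)² + (y − 8.5)² = 126.09²; (x + 5.5)² + (y + 27.6)² = 104.01².
Subtracting pairs of circle equations eliminates x²+y² and gives linear equations (the radical axes):
68.4 x + 203.0 y = 11589.92
143.4 x + 130.8 y = 15541.28
Solving the 2×2 system: x ≈ 81.3, y ≈ 29.7 km.

x ≈ 81.3 km, y ≈ 29.7 km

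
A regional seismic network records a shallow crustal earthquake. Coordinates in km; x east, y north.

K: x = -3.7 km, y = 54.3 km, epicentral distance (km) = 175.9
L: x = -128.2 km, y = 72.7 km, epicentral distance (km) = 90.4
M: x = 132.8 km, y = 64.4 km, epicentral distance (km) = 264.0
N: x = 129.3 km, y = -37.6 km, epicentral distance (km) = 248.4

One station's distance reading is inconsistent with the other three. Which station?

K

Solve using three stations at a time. Using L, M, N (subtract circle equations pairwise → linear system) gives (x, y) ≈ (-118.3, -17.2).
Distances from that point to each station vs reported:
  K: calculated 135.1 vs reported 175.9 → residual 40.8 km
  L: calculated 90.5 vs reported 90.4 → residual 0.1 km
  M: calculated 264.0 vs reported 264.0 → residual 0.0 km
  N: calculated 248.4 vs reported 248.4 → residual 0.0 km
L, M, N are mutually consistent (residuals ≈ 0); K is off by 40.8 km.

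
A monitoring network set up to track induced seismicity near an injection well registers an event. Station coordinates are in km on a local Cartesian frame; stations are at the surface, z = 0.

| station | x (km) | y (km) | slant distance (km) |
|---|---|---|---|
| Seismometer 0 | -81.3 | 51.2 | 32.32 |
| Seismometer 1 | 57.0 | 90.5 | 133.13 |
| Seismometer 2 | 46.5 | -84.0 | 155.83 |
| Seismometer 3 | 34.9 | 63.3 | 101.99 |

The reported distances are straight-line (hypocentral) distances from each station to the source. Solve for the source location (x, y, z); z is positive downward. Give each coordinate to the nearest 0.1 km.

(-60.5, 28.8, 10.5)

Each station gives a sphere (x−x_i)² + (y−y_i)² + z² = d_i² (stations at z=0).
Subtracting the Seismometer 0 sphere from Seismometer 1 and Seismometer 2: z² cancels, leaving linear equations in x and y:
276.6 x + 78.6 y = -14470.89
255.6 x − 270.4 y = -23251.29
Solving: x ≈ -60.501, y ≈ 28.799 km (keep extra digits for the depth step; rounded: -60.5, 28.8).
Then from the Seismometer 0 sphere: z² = 32.32² − (x + 81.3)² − (y − 51.2)² with x = -60.501, y = 28.799, so z ≈ 10.497 ≈ 10.5 km.
Check against Seismometer 3 (with the unrounded solution): distance 101.99 ≈ 101.99 km. ✓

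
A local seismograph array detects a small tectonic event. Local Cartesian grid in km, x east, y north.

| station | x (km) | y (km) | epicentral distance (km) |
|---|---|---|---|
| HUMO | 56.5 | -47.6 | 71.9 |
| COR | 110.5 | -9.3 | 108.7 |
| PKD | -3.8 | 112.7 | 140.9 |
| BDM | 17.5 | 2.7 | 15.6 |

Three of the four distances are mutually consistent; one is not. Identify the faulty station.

PKD

Solve using three stations at a time. Using HUMO, COR, BDM (subtract circle equations pairwise → linear system) gives (x, y) ≈ (2.1, -0.5).
Distances from that point to each station vs reported:
  HUMO: calculated 71.9 vs reported 71.9 → residual 0.0 km
  COR: calculated 108.7 vs reported 108.7 → residual 0.0 km
  PKD: calculated 113.4 vs reported 140.9 → residual 27.5 km
  BDM: calculated 15.7 vs reported 15.6 → residual 0.1 km
HUMO, COR, BDM are mutually consistent (residuals ≈ 0); PKD is off by 27.5 km.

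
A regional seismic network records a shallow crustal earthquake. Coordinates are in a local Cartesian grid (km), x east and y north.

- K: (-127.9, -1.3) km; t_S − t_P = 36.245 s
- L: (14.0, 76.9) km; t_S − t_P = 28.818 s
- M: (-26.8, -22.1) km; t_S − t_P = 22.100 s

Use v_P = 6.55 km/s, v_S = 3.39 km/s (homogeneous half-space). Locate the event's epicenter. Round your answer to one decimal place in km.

(105.2, -103.9)

Distance from S−P lag: d = Δt · v_P v_S / (v_P − v_S) = Δt · (6.55·3.39)/(6.55−3.39) ≈ 7.0267·Δt.
So d_K = 254.68, d_L = 202.50, d_M = 155.29 km.
Circle about each station: (x + 127.9)² + (y + 1.3)² = 254.68²; (x − 14.0)² + (y − 76.9)² = 202.50²; (x + 26.8)² + (y + 22.1)² = 155.29².
Subtracting the K equation from the L and M equations removes the quadratic terms:
283.8 x + 156.4 y = 13605.16
202.2 x − 41.6 y = 25593.47
Solving the 2×2 system: x ≈ 105.2, y ≈ -103.9 km.
Check against K (with the unrounded x, y): √((x + 127.9)²+(y + 1.3)²) = 254.68 ≈ 254.68 km. ✓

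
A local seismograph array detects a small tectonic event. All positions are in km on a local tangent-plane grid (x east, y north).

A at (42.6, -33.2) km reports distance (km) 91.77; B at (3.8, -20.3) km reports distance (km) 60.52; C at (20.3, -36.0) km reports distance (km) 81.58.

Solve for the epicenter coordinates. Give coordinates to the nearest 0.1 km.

Circle about each station: (x − 42.6)² + (y + 33.2)² = 91.77²; (x − 3.8)² + (y + 20.3)² = 60.52²; (x − 20.3)² + (y + 36.0)² = 81.58².
Subtracting the A equation from the B and C equations removes the quadratic terms:
-77.6 x + 25.8 y = 2268.59
-44.6 x − 5.6 y = 557.53
Solving the 2×2 system: x ≈ -17.1, y ≈ 36.5 km.

-17.1 km east, 36.5 km north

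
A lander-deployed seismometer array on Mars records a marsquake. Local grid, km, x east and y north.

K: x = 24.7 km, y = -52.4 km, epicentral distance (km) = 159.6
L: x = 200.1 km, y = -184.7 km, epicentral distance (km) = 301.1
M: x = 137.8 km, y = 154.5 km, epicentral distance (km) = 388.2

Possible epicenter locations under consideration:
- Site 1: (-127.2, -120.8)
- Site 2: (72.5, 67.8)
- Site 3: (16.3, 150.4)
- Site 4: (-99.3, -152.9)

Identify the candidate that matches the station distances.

For each candidate, compare |candidate − station| to the reported distance:
Site 1: residuals K 7.0, L 32.4, M 6.1 → max 32.4 km
Site 2: residuals K 30.2, L 18.2, M 279.7 → max 279.7 km
Site 3: residuals K 43.4, L 81.1, M 266.6 → max 266.6 km
Site 4: residuals K 0.0, L 0.0, M 0.0 → max 0.0 km
Only Site 4 has all residuals ≈ 0.

Site 4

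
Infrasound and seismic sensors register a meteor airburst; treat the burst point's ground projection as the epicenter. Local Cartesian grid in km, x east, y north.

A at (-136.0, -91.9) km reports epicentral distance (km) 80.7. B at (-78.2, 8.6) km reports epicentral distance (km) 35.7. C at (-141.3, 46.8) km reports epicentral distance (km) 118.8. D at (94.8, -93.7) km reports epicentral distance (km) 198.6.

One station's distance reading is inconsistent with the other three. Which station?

C

Solve using three stations at a time. Using A, B, D (subtract circle equations pairwise → linear system) gives (x, y) ≈ (-91.4, -24.6).
Distances from that point to each station vs reported:
  A: calculated 80.7 vs reported 80.7 → residual 0.0 km
  B: calculated 35.7 vs reported 35.7 → residual 0.0 km
  C: calculated 87.1 vs reported 118.8 → residual 31.7 km
  D: calculated 198.6 vs reported 198.6 → residual 0.0 km
A, B, D are mutually consistent (residuals ≈ 0); C is off by 31.7 km.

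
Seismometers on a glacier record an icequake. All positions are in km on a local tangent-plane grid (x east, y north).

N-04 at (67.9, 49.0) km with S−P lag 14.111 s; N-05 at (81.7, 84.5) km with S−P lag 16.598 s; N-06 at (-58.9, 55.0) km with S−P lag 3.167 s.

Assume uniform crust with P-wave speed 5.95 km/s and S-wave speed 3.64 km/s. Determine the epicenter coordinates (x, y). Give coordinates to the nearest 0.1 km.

-62.3 km east, 25.5 km north

Distance from S−P lag: d = Δt · v_P v_S / (v_P − v_S) = Δt · (5.95·3.64)/(5.95−3.64) ≈ 9.3758·Δt.
So d_N-04 = 132.30, d_N-05 = 155.62, d_N-06 = 29.69 km.
Circle about each station: (x − 67.9)² + (y − 49.0)² = 132.30²; (x − 81.7)² + (y − 84.5)² = 155.62²; (x + 58.9)² + (y − 55.0)² = 29.69².
Subtracting the N-04 equation from the N-05 and N-06 equations removes the quadratic terms:
27.6 x + 71.0 y = 89.44
-253.6 x + 12.0 y = 16104.59
Solving the 2×2 system: x ≈ -62.3, y ≈ 25.5 km.
Check against N-04 (with the unrounded x, y): √((x − 67.9)²+(y − 49.0)²) = 132.31 ≈ 132.30 km. ✓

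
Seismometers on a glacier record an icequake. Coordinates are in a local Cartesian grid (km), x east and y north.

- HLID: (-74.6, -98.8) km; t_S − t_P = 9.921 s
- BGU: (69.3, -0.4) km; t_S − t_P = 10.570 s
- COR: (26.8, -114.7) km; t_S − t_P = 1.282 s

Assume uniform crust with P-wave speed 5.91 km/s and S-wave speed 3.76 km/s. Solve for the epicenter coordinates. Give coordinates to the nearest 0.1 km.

27.9 km east, -101.5 km north

Distance from S−P lag: d = Δt · v_P v_S / (v_P − v_S) = Δt · (5.91·3.76)/(5.91−3.76) ≈ 10.3356·Δt.
So d_HLID = 102.54, d_BGU = 109.25, d_COR = 13.25 km.
Circle about each station: (x + 74.6)² + (y + 98.8)² = 102.54²; (x − 69.3)² + (y + 0.4)² = 109.25²; (x − 26.8)² + (y + 114.7)² = 13.25².
Subtracting the HLID equation from the BGU and COR equations removes the quadratic terms:
287.8 x + 196.8 y = -11945.06
202.8 x − 31.8 y = 8886.62
Solving the 2×2 system: x ≈ 27.9, y ≈ -101.5 km.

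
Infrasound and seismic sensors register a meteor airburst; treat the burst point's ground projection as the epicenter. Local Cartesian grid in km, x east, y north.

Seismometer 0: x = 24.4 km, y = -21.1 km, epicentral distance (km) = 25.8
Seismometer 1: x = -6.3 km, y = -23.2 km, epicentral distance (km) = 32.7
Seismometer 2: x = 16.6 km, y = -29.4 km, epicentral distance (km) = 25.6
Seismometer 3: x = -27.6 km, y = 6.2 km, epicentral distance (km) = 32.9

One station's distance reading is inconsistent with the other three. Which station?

Seismometer 1

Solve using three stations at a time. Using Seismometer 0, Seismometer 2, Seismometer 3 (subtract circle equations pairwise → linear system) gives (x, y) ≈ (1.9, -8.4).
Distances from that point to each station vs reported:
  Seismometer 0: calculated 25.8 vs reported 25.8 → residual 0.0 km
  Seismometer 1: calculated 16.9 vs reported 32.7 → residual 15.8 km
  Seismometer 2: calculated 25.6 vs reported 25.6 → residual 0.0 km
  Seismometer 3: calculated 32.9 vs reported 32.9 → residual 0.0 km
Seismometer 0, Seismometer 2, Seismometer 3 are mutually consistent (residuals ≈ 0); Seismometer 1 is off by 15.8 km.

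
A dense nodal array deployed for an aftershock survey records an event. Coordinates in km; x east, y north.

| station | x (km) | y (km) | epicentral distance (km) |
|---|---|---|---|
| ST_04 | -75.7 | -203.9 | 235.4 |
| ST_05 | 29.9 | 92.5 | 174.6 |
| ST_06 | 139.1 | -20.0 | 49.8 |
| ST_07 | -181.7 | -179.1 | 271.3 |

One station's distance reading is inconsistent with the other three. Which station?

Solve using three stations at a time. Using ST_04, ST_05, ST_06 (subtract circle equations pairwise → linear system) gives (x, y) ≈ (111.9, -61.7).
Distances from that point to each station vs reported:
  ST_04: calculated 235.4 vs reported 235.4 → residual 0.0 km
  ST_05: calculated 174.6 vs reported 174.6 → residual 0.0 km
  ST_06: calculated 49.8 vs reported 49.8 → residual 0.0 km
  ST_07: calculated 316.2 vs reported 271.3 → residual 44.9 km
ST_04, ST_05, ST_06 are mutually consistent (residuals ≈ 0); ST_07 is off by 44.9 km.

ST_07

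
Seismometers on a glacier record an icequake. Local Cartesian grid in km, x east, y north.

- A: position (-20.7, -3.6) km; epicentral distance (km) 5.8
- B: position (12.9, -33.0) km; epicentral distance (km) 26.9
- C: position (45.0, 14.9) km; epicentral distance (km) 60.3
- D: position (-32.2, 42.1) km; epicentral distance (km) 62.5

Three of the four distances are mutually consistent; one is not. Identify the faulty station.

Solve using three stations at a time. Using B, C, D (subtract circle equations pairwise → linear system) gives (x, y) ≈ (-7.2, -15.2).
Distances from that point to each station vs reported:
  A: calculated 17.8 vs reported 5.8 → residual 12.0 km
  B: calculated 26.9 vs reported 26.9 → residual 0.0 km
  C: calculated 60.3 vs reported 60.3 → residual 0.0 km
  D: calculated 62.5 vs reported 62.5 → residual 0.0 km
B, C, D are mutually consistent (residuals ≈ 0); A is off by 12.0 km.

A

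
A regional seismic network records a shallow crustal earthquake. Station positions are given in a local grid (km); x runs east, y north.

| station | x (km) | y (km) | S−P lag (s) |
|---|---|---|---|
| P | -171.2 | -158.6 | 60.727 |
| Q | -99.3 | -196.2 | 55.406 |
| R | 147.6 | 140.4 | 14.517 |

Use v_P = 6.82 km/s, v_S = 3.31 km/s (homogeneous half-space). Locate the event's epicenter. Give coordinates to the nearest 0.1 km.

160.3 km east, 47.9 km north

Distance from S−P lag: d = Δt · v_P v_S / (v_P − v_S) = Δt · (6.82·3.31)/(6.82−3.31) ≈ 6.4314·Δt.
So d_P = 390.56, d_Q = 356.34, d_R = 93.36 km.
Circle about each station: (x + 171.2)² + (y + 158.6)² = 390.56²; (x + 99.3)² + (y + 196.2)² = 356.34²; (x − 147.6)² + (y − 140.4)² = 93.36².
Subtracting the P equation from the Q and R equations removes the quadratic terms:
143.8 x − 75.2 y = 19450.45
637.6 x + 598.0 y = 130855.54
Solving the 2×2 system: x ≈ 160.3, y ≈ 47.9 km.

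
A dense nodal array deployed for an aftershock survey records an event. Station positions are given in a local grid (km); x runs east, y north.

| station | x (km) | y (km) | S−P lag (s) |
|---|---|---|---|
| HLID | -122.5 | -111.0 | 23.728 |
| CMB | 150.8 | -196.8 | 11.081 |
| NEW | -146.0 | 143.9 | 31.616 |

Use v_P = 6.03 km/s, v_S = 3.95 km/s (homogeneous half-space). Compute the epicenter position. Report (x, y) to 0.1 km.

Distance from S−P lag: d = Δt · v_P v_S / (v_P − v_S) = Δt · (6.03·3.95)/(6.03−3.95) ≈ 11.4512·Δt.
So d_HLID = 271.71, d_CMB = 126.89, d_NEW = 362.04 km.
Circle about each station: (x + 122.5)² + (y + 111.0)² = 271.71²; (x − 150.8)² + (y + 196.8)² = 126.89²; (x + 146.0)² + (y − 143.9)² = 362.04².
Subtracting the HLID equation from the CMB and NEW equations removes the quadratic terms:
546.6 x − 171.6 y = 91868.88
-47.0 x + 509.8 y = -42550.68
Solving the 2×2 system: x ≈ 146.1, y ≈ -70.0 km.

x ≈ 146.1 km, y ≈ -70.0 km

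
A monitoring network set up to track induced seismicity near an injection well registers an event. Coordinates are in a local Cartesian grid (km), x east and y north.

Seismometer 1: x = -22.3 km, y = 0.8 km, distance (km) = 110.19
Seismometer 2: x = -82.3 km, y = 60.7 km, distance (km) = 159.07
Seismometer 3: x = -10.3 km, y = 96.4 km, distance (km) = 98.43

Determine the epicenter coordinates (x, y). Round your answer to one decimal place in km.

x ≈ 76.4 km, y ≈ 49.8 km

Circle about each station: (x + 22.3)² + (y − 0.8)² = 110.19²; (x + 82.3)² + (y − 60.7)² = 159.07²; (x + 10.3)² + (y − 96.4)² = 98.43².
Subtracting the Seismometer 1 equation from the Seismometer 2 and Seismometer 3 equations removes the quadratic terms:
-120.0 x + 119.8 y = -3201.58
24.0 x + 191.2 y = 11354.49
Solving the 2×2 system: x ≈ 76.4, y ≈ 49.8 km.
Check against Seismometer 1 (with the unrounded x, y): √((x + 22.3)²+(y − 0.8)²) = 110.19 ≈ 110.19 km. ✓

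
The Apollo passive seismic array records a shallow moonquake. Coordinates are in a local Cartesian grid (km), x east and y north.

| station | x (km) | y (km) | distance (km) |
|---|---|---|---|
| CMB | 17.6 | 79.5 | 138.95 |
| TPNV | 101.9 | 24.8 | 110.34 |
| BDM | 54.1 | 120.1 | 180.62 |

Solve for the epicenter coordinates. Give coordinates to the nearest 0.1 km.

x ≈ 30.0 km, y ≈ -58.9 km

Circle about each station: (x − 17.6)² + (y − 79.5)² = 138.95²; (x − 101.9)² + (y − 24.8)² = 110.34²; (x − 54.1)² + (y − 120.1)² = 180.62².
Subtracting the CMB equation from the TPNV and BDM equations removes the quadratic terms:
168.6 x − 109.4 y = 11500.83
73.0 x + 81.2 y = -2595.67
Solving the 2×2 system: x ≈ 30.0, y ≈ -58.9 km.
Check against CMB (with the unrounded x, y): √((x − 17.6)²+(y − 79.5)²) = 138.97 ≈ 138.95 km. ✓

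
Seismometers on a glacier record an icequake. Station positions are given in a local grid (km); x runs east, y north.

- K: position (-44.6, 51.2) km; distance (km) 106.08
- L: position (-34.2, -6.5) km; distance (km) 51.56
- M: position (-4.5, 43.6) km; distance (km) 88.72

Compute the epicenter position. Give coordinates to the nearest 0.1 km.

x ≈ 0.1 km, y ≈ -45.0 km

Circle about each station: (x + 44.6)² + (y − 51.2)² = 106.08²; (x + 34.2)² + (y + 6.5)² = 51.56²; (x + 4.5)² + (y − 43.6)² = 88.72².
Subtracting the K equation from the L and M equations removes the quadratic terms:
20.8 x − 115.4 y = 5195.82
80.2 x − 15.2 y = 692.34
Solving the 2×2 system: x ≈ 0.1, y ≈ -45.0 km.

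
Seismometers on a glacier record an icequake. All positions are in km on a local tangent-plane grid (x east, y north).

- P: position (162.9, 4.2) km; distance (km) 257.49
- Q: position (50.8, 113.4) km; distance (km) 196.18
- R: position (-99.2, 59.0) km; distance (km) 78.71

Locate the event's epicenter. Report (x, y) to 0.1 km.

Circle about each station: (x − 162.9)² + (y − 4.2)² = 257.49²; (x − 50.8)² + (y − 113.4)² = 196.18²; (x + 99.2)² + (y − 59.0)² = 78.71².
Subtracting the P equation from the Q and R equations removes the quadratic terms:
-224.2 x + 218.4 y = 16700.66
-524.2 x + 109.6 y = 46873.43
Solving the 2×2 system: x ≈ -93.5, y ≈ -19.5 km.

-93.5 km east, -19.5 km north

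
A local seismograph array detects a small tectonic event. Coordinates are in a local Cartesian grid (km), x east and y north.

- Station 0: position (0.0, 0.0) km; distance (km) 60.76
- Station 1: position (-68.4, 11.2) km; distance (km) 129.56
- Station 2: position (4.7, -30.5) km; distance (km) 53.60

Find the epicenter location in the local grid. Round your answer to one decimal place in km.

(57.3, -20.2)

Circle about each station: x² + y² = 60.76²; (x + 68.4)² + (y − 11.2)² = 129.56²; (x − 4.7)² + (y + 30.5)² = 53.60².
Subtracting pairs of circle equations eliminates x²+y² and gives linear equations (the radical axes):
-136.8 x + 22.4 y = -8290.02
9.4 x − 61.0 y = 1771.16
Solving the 2×2 system: x ≈ 57.3, y ≈ -20.2 km.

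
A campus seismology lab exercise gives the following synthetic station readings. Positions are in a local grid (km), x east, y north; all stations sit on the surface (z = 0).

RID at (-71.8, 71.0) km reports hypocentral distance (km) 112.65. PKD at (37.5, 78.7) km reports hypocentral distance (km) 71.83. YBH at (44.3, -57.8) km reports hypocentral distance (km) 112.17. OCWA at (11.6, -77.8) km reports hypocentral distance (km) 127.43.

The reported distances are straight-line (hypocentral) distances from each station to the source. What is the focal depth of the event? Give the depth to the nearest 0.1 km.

z ≈ 55.5 km

Each station gives a sphere (x−x_i)² + (y−y_i)² + z² = d_i² (stations at z=0).
Subtracting the RID sphere from PKD and YBH: z² cancels, leaving linear equations in x and y:
218.6 x + 15.4 y = 4934.17
232.2 x − 257.6 y = -4785.00
Solving: x ≈ 19.993, y ≈ 36.597 km (keep extra digits for the depth step; rounded: 20.0, 36.6).
Then from the RID sphere: z² = 112.65² − (x + 71.8)² − (y − 71.0)² with x = 19.993, y = 36.597, so z ≈ 55.502 ≈ 55.5 km.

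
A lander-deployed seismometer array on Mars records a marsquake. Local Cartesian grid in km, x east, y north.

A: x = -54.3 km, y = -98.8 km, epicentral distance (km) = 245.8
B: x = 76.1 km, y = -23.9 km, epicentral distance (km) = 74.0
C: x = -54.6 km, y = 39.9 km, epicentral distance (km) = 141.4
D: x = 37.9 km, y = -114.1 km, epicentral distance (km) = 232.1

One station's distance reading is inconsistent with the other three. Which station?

Solve using three stations at a time. Using A, C, D (subtract circle equations pairwise → linear system) gives (x, y) ≈ (64.3, 116.5).
Distances from that point to each station vs reported:
  A: calculated 245.8 vs reported 245.8 → residual 0.0 km
  B: calculated 140.9 vs reported 74.0 → residual 66.9 km
  C: calculated 141.5 vs reported 141.4 → residual 0.1 km
  D: calculated 232.1 vs reported 232.1 → residual 0.0 km
A, C, D are mutually consistent (residuals ≈ 0); B is off by 66.9 km.

B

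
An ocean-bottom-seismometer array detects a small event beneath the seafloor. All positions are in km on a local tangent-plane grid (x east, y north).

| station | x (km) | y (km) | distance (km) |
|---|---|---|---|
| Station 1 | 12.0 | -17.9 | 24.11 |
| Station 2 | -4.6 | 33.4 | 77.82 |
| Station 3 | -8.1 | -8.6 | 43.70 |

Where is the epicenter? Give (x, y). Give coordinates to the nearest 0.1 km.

22.9 km east, -39.4 km north

Circle about each station: (x − 12.0)² + (y + 17.9)² = 24.11²; (x + 4.6)² + (y − 33.4)² = 77.82²; (x + 8.1)² + (y + 8.6)² = 43.70².
Subtracting the Station 1 equation from the Station 2 and Station 3 equations removes the quadratic terms:
-33.2 x + 102.6 y = -4802.35
-40.2 x + 18.6 y = -1653.24
Solving the 2×2 system: x ≈ 22.9, y ≈ -39.4 km.
Check against Station 1 (with the unrounded x, y): √((x − 12.0)²+(y + 17.9)²) = 24.10 ≈ 24.11 km. ✓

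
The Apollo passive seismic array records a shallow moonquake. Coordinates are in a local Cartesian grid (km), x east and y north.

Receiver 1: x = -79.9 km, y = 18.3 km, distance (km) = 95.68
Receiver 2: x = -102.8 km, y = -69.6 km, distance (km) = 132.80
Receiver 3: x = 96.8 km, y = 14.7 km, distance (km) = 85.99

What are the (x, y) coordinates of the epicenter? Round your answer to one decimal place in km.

(13.0, -4.6)

Circle about each station: (x + 79.9)² + (y − 18.3)² = 95.68²; (x + 102.8)² + (y + 69.6)² = 132.80²; (x − 96.8)² + (y − 14.7)² = 85.99².
Subtracting pairs of circle equations eliminates x²+y² and gives linear equations (the radical axes):
-45.8 x − 175.8 y = 211.92
353.4 x − 7.2 y = 4627.81
Solving the 2×2 system: x ≈ 13.0, y ≈ -4.6 km.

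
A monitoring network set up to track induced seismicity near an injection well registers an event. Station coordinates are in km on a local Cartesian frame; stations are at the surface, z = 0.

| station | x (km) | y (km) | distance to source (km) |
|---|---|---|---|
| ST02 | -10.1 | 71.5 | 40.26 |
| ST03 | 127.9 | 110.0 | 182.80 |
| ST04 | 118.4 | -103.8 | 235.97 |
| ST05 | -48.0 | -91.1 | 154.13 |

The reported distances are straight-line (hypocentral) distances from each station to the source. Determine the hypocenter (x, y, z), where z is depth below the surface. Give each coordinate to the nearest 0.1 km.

Each station gives a sphere (x−x_i)² + (y−y_i)² + z² = d_i² (stations at z=0).
Subtracting the ST02 sphere from ST03 and ST04: z² cancels, leaving linear equations in x and y:
276.0 x + 77.0 y = -8550.82
257.0 x − 350.6 y = -34482.23
Solving: x ≈ -48.501, y ≈ 62.799 km (keep extra digits for the depth step; rounded: -48.5, 62.8).
Then from the ST02 sphere: z² = 40.26² − (x + 10.1)² − (y − 71.5)² with x = -48.501, y = 62.799, so z ≈ 8.398 ≈ 8.4 km.
Check against ST05 (with the unrounded solution): distance 154.13 ≈ 154.13 km. ✓

x ≈ -48.5 km, y ≈ 62.8 km, depth ≈ 8.4 km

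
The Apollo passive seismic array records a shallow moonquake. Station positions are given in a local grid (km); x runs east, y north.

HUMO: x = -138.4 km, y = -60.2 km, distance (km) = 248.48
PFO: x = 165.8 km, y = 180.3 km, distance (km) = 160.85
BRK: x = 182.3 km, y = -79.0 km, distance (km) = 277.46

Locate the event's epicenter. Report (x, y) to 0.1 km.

Circle about each station: (x + 138.4)² + (y + 60.2)² = 248.48²; (x − 165.8)² + (y − 180.3)² = 160.85²; (x − 182.3)² + (y + 79.0)² = 277.46².
Subtracting pairs of circle equations eliminates x²+y² and gives linear equations (the radical axes):
608.4 x + 481.0 y = 73088.72
641.4 x − 37.6 y = 1453.95
Solving the 2×2 system: x ≈ 10.4, y ≈ 138.8 km.

(10.4, 138.8)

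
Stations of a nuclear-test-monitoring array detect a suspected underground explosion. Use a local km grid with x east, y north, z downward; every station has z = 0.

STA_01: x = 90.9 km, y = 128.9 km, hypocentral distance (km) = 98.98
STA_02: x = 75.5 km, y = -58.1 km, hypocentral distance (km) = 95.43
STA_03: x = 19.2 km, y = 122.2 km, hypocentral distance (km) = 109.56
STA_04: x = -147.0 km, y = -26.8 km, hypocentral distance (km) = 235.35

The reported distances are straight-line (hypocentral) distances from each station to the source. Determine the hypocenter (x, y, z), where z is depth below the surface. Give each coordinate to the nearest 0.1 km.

x ≈ 79.0 km, y ≈ 33.9 km, depth ≈ 25.1 km

Each station gives a sphere (x−x_i)² + (y−y_i)² + z² = d_i² (stations at z=0).
Subtracting the STA_01 sphere from STA_02 and STA_03: z² cancels, leaving linear equations in x and y:
-30.8 x − 374.0 y = -15112.00
-143.4 x − 13.4 y = -11782.89
Solving: x ≈ 79.000, y ≈ 33.901 km (keep extra digits for the depth step; rounded: 79.0, 33.9).
Then from the STA_01 sphere: z² = 98.98² − (x − 90.9)² − (y − 128.9)² with x = 79.000, y = 33.901, so z ≈ 25.112 ≈ 25.1 km.
Check against STA_04 (with the unrounded solution): distance 235.35 ≈ 235.35 km. ✓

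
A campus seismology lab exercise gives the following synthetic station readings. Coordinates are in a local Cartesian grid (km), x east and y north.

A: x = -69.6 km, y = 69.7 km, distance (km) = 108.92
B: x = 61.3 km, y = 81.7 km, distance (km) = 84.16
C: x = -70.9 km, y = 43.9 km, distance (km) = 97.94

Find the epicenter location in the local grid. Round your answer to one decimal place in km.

20.3 km east, 8.2 km north

Circle about each station: (x + 69.6)² + (y − 69.7)² = 108.92²; (x − 61.3)² + (y − 81.7)² = 84.16²; (x + 70.9)² + (y − 43.9)² = 97.94².
Subtracting the A equation from the B and C equations removes the quadratic terms:
261.8 x + 24.0 y = 5510.99
-2.6 x − 51.6 y = -476.91
Solving the 2×2 system: x ≈ 20.3, y ≈ 8.2 km.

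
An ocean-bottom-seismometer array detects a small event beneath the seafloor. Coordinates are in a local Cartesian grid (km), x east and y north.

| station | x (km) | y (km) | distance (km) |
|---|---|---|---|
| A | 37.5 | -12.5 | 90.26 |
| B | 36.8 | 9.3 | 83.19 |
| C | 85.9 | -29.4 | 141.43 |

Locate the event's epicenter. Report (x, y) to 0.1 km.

x ≈ -45.1 km, y ≈ 23.9 km

Circle about each station: (x − 37.5)² + (y + 12.5)² = 90.26²; (x − 36.8)² + (y − 9.3)² = 83.19²; (x − 85.9)² + (y + 29.4)² = 141.43².
Subtracting the A equation from the B and C equations removes the quadratic terms:
-1.4 x + 43.6 y = 1104.52
96.8 x − 33.8 y = -5174.91
Solving the 2×2 system: x ≈ -45.1, y ≈ 23.9 km.
Check against A (with the unrounded x, y): √((x − 37.5)²+(y + 12.5)²) = 90.28 ≈ 90.26 km. ✓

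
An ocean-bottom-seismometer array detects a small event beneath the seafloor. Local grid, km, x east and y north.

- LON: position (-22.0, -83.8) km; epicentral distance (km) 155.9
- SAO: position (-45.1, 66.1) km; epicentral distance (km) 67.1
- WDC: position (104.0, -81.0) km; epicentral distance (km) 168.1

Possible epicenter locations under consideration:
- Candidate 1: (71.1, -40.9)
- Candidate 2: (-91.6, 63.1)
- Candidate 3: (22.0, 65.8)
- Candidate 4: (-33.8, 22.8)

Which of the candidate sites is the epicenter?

Candidate 3

For each candidate, compare |candidate − station| to the reported distance:
Candidate 1: residuals LON 53.4, SAO 90.9, WDC 116.2 → max 116.2 km
Candidate 2: residuals LON 6.7, SAO 20.5, WDC 74.8 → max 74.8 km
Candidate 3: residuals LON 0.0, SAO 0.0, WDC 0.0 → max 0.0 km
Candidate 4: residuals LON 48.6, SAO 22.3, WDC 4.4 → max 48.6 km
Only Candidate 3 has all residuals ≈ 0.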